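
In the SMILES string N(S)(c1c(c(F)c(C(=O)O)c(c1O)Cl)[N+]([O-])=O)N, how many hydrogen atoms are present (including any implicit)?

Hydrogens are implicit in SMILES; fill each atom to its normal valence:
  6 × C (aromatic): no H
  2 × O: 1 H each → 2
  2 × O: no H
  1 × C: no H
  1 × Cl: no H
  1 × F: no H
  1 × N: 2 H
  1 × N: no H
  1 × N (charge +1): no H
  1 × O (charge -1): no H
  1 × S: 1 H
  Total hydrogens = 5.

5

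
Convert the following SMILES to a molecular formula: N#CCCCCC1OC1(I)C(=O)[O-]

C8H9INO3-

Heavy atoms from the SMILES: 8 C, 1 I, 1 N, 3 O.
Implicit hydrogens by atom environment:
  4 × C: 2 H each → 8
  3 × C: no H
  2 × O: no H
  1 × C: 1 H
  1 × I: no H
  1 × N: no H
  1 × O (charge -1): no H
  Total hydrogens = 9.
Net charge -1.
Molecular formula: C8H9INO3-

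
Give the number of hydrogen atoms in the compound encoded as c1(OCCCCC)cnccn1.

14

Hydrogens are implicit in SMILES; fill each atom to its normal valence:
  4 × C: 2 H each → 8
  3 × C (aromatic): 1 H each → 3
  2 × N (aromatic): no H
  1 × C: 3 H
  1 × C (aromatic): no H
  1 × O: no H
  Total hydrogens = 14.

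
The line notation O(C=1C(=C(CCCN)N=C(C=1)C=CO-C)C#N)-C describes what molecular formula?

C13H17N3O2

Heavy atoms from the SMILES: 13 C, 3 N, 2 O.
Implicit hydrogens by atom environment:
  4 × C (aromatic): no H
  3 × C: 2 H each → 6
  2 × C: 3 H each → 6
  2 × C: 1 H each → 2
  2 × O: no H
  1 × C (aromatic): 1 H
  1 × C: no H
  1 × N: 2 H
  1 × N (aromatic): no H
  1 × N: no H
  Total hydrogens = 17.
Molecular formula: C13H17N3O2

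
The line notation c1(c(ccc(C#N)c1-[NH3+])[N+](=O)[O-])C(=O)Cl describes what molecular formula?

C8H5ClN3O3+

Heavy atoms from the SMILES: 8 C, 1 Cl, 3 N, 3 O.
Implicit hydrogens by atom environment:
  4 × C (aromatic): no H
  2 × C (aromatic): 1 H each → 2
  2 × C: no H
  2 × O: no H
  1 × Cl: no H
  1 × N (charge +1): 3 H
  1 × N: no H
  1 × N (charge +1): no H
  1 × O (charge -1): no H
  Total hydrogens = 5.
Net charge +1.
Molecular formula: C8H5ClN3O3+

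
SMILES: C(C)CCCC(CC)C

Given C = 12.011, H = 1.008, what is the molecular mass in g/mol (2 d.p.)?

Molecular formula: C9H20.
M = 9×12.011 + 20×1.008 = 128.26 g/mol.

128.26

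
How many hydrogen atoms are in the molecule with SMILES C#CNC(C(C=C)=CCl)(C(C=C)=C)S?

Hydrogens are implicit in SMILES; fill each atom to its normal valence:
  4 × C: 1 H each → 4
  4 × C: no H
  3 × C: 2 H each → 6
  1 × Cl: no H
  1 × N: 1 H
  1 × S: 1 H
  Total hydrogens = 12.

12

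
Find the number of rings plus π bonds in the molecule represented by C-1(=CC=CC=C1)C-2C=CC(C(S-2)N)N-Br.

6

Molecular formula from the SMILES: C11H13BrN2S.
DoU = (2C + 2 + N − H − X)/2 = (2·11 + 2 + 2 − 13 − 1)/2 = 12/2 = 6.
(Structurally: 2 ring(s) + 4 π bond(s) = 6.)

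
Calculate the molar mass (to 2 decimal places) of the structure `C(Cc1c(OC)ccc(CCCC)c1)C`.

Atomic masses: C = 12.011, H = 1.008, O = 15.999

Molecular formula: C14H22O.
M = 14×12.011 + 22×1.008 + 1×15.999 = 206.33 g/mol.

206.33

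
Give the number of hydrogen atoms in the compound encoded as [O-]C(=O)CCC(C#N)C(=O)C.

8

Hydrogens are implicit in SMILES; fill each atom to its normal valence:
  3 × C: no H
  2 × C: 2 H each → 4
  2 × O: no H
  1 × C: 3 H
  1 × C: 1 H
  1 × N: no H
  1 × O (charge -1): no H
  Total hydrogens = 8.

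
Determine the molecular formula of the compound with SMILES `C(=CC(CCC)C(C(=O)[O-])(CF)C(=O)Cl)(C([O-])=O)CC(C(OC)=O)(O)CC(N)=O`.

Heavy atoms from the SMILES: 17 C, 1 Cl, 1 F, 1 N, 9 O.
Implicit hydrogens by atom environment:
  8 × C: no H
  6 × O: no H
  5 × C: 2 H each → 10
  2 × C: 3 H each → 6
  2 × C: 1 H each → 2
  2 × O (charge -1): no H
  1 × Cl: no H
  1 × F: no H
  1 × N: 2 H
  1 × O: 1 H
  Total hydrogens = 21.
Net charge -2.
Molecular formula: [C17H21ClFNO9]2-

[C17H21ClFNO9]2-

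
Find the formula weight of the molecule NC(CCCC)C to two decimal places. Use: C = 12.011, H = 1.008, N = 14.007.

101.19

Molecular formula: C6H15N.
M = 6×12.011 + 15×1.008 + 1×14.007 = 101.19 g/mol.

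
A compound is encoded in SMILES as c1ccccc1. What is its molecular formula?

Heavy atoms from the SMILES: 6 C.
Implicit hydrogens by atom environment:
  6 × C (aromatic): 1 H each → 6
  Total hydrogens = 6.
Molecular formula: C6H6

C6H6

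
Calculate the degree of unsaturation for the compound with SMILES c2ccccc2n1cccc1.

7

Molecular formula from the SMILES: C10H9N.
DoU = (2C + 2 + N − H − X)/2 = (2·10 + 2 + 1 − 9 − 0)/2 = 14/2 = 7.
(Structurally: 2 ring(s) + 5 π bond(s) = 7.)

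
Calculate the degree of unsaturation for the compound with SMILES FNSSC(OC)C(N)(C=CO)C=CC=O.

Molecular formula from the SMILES: C8H13FN2O3S2.
DoU = (2C + 2 + N − H − X)/2 = (2·8 + 2 + 2 − 13 − 1)/2 = 6/2 = 3.
(Structurally: 0 ring(s) + 3 π bond(s) = 3.)

3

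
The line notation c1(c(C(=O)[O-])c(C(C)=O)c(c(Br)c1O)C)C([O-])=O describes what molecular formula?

[C11H7BrO6]2-

Heavy atoms from the SMILES: 1 Br, 11 C, 6 O.
Implicit hydrogens by atom environment:
  6 × C (aromatic): no H
  3 × C: no H
  3 × O: no H
  2 × C: 3 H each → 6
  2 × O (charge -1): no H
  1 × Br: no H
  1 × O: 1 H
  Total hydrogens = 7.
Net charge -2.
Molecular formula: [C11H7BrO6]2-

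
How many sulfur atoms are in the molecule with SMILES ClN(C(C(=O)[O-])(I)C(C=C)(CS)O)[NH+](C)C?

The symbol for sulfur appears 1 time in the SMILES.

1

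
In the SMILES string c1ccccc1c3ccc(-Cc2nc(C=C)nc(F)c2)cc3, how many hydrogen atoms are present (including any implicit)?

Hydrogens are implicit in SMILES; fill each atom to its normal valence:
  10 × C (aromatic): 1 H each → 10
  6 × C (aromatic): no H
  2 × C: 2 H each → 4
  2 × N (aromatic): no H
  1 × C: 1 H
  1 × F: no H
  Total hydrogens = 15.

15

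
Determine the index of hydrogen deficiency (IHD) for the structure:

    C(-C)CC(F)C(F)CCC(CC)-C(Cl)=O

1

Molecular formula from the SMILES: C11H19ClF2O.
DoU = (2C + 2 + N − H − X)/2 = (2·11 + 2 + 0 − 19 − 3)/2 = 2/2 = 1.
(Structurally: 0 ring(s) + 1 π bond(s) = 1.)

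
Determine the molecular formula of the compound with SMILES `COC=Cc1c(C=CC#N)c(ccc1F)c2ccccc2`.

C18H14FNO

Heavy atoms from the SMILES: 18 C, 1 F, 1 N, 1 O.
Implicit hydrogens by atom environment:
  7 × C (aromatic): 1 H each → 7
  5 × C (aromatic): no H
  4 × C: 1 H each → 4
  1 × C: 3 H
  1 × C: no H
  1 × F: no H
  1 × N: no H
  1 × O: no H
  Total hydrogens = 14.
Molecular formula: C18H14FNO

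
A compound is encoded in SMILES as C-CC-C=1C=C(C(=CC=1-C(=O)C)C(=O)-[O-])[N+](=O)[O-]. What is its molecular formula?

Heavy atoms from the SMILES: 12 C, 1 N, 5 O.
Implicit hydrogens by atom environment:
  4 × C (aromatic): no H
  3 × O: no H
  2 × C: 3 H each → 6
  2 × C: 2 H each → 4
  2 × C (aromatic): 1 H each → 2
  2 × C: no H
  2 × O (charge -1): no H
  1 × N (charge +1): no H
  Total hydrogens = 12.
Net charge -1.
Molecular formula: C12H12NO5-

C12H12NO5-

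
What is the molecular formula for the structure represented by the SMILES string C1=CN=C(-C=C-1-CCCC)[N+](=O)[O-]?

C9H12N2O2

Heavy atoms from the SMILES: 9 C, 2 N, 2 O.
Implicit hydrogens by atom environment:
  3 × C: 2 H each → 6
  3 × C (aromatic): 1 H each → 3
  2 × C (aromatic): no H
  1 × C: 3 H
  1 × N (aromatic): no H
  1 × N (charge +1): no H
  1 × O: no H
  1 × O (charge -1): no H
  Total hydrogens = 12.
Molecular formula: C9H12N2O2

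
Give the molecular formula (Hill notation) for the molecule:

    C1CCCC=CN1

C6H11N

Heavy atoms from the SMILES: 6 C, 1 N.
Implicit hydrogens by atom environment:
  4 × C: 2 H each → 8
  2 × C: 1 H each → 2
  1 × N: 1 H
  Total hydrogens = 11.
Molecular formula: C6H11N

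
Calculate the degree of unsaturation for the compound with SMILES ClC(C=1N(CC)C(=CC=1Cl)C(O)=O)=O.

5

Molecular formula from the SMILES: C8H7Cl2NO3.
DoU = (2C + 2 + N − H − X)/2 = (2·8 + 2 + 1 − 7 − 2)/2 = 10/2 = 5.
(Structurally: 1 ring(s) + 4 π bond(s) = 5.)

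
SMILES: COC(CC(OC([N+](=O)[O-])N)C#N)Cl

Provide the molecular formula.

C6H10ClN3O4

Heavy atoms from the SMILES: 6 C, 1 Cl, 3 N, 4 O.
Implicit hydrogens by atom environment:
  3 × C: 1 H each → 3
  3 × O: no H
  1 × C: 3 H
  1 × C: 2 H
  1 × C: no H
  1 × Cl: no H
  1 × N: 2 H
  1 × N (charge +1): no H
  1 × N: no H
  1 × O (charge -1): no H
  Total hydrogens = 10.
Molecular formula: C6H10ClN3O4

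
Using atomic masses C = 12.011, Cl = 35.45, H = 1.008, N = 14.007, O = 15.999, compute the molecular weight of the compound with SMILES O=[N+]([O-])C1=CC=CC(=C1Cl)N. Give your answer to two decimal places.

172.57

Molecular formula: C6H5ClN2O2.
M = 6×12.011 + 1×35.45 + 5×1.008 + 2×14.007 + 2×15.999 = 172.57 g/mol.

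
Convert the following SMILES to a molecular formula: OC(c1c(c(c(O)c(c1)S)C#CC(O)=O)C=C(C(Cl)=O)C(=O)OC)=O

C15H9ClO8S

Heavy atoms from the SMILES: 15 C, 1 Cl, 8 O, 1 S.
Implicit hydrogens by atom environment:
  7 × C: no H
  5 × C (aromatic): no H
  5 × O: no H
  3 × O: 1 H each → 3
  1 × C: 3 H
  1 × C (aromatic): 1 H
  1 × C: 1 H
  1 × Cl: no H
  1 × S: 1 H
  Total hydrogens = 9.
Molecular formula: C15H9ClO8S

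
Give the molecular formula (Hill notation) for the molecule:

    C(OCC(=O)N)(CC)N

C5H12N2O2

Heavy atoms from the SMILES: 5 C, 2 N, 2 O.
Implicit hydrogens by atom environment:
  2 × C: 2 H each → 4
  2 × N: 2 H each → 4
  2 × O: no H
  1 × C: 3 H
  1 × C: 1 H
  1 × C: no H
  Total hydrogens = 12.
Molecular formula: C5H12N2O2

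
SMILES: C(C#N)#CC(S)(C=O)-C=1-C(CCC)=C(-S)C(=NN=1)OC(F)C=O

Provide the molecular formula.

Heavy atoms from the SMILES: 14 C, 1 F, 3 N, 3 O, 2 S.
Implicit hydrogens by atom environment:
  4 × C (aromatic): no H
  4 × C: no H
  3 × C: 1 H each → 3
  3 × O: no H
  2 × C: 2 H each → 4
  2 × N (aromatic): no H
  2 × S: 1 H each → 2
  1 × C: 3 H
  1 × F: no H
  1 × N: no H
  Total hydrogens = 12.
Molecular formula: C14H12FN3O3S2

C14H12FN3O3S2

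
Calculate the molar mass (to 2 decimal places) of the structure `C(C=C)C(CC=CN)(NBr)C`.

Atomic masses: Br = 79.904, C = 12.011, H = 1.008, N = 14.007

219.13

Molecular formula: C8H15BrN2.
M = 1×79.904 + 8×12.011 + 15×1.008 + 2×14.007 = 219.13 g/mol.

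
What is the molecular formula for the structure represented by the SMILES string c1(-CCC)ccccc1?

Heavy atoms from the SMILES: 9 C.
Implicit hydrogens by atom environment:
  5 × C (aromatic): 1 H each → 5
  2 × C: 2 H each → 4
  1 × C: 3 H
  1 × C (aromatic): no H
  Total hydrogens = 12.
Molecular formula: C9H12

C9H12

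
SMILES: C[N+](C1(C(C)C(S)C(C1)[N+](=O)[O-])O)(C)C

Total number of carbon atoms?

9

The symbol for carbon appears 9 times in the SMILES.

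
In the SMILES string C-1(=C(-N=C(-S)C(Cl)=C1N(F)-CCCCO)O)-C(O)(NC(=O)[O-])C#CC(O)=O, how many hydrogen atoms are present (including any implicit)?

Hydrogens are implicit in SMILES; fill each atom to its normal valence:
  5 × C (aromatic): no H
  5 × C: no H
  4 × C: 2 H each → 8
  4 × O: 1 H each → 4
  2 × O: no H
  1 × Cl: no H
  1 × F: no H
  1 × N: 1 H
  1 × N (aromatic): no H
  1 × N: no H
  1 × O (charge -1): no H
  1 × S: 1 H
  Total hydrogens = 14.

14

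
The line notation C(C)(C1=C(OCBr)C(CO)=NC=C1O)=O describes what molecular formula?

C9H10BrNO4

Heavy atoms from the SMILES: 1 Br, 9 C, 1 N, 4 O.
Implicit hydrogens by atom environment:
  4 × C (aromatic): no H
  2 × C: 2 H each → 4
  2 × O: 1 H each → 2
  2 × O: no H
  1 × Br: no H
  1 × C: 3 H
  1 × C (aromatic): 1 H
  1 × C: no H
  1 × N (aromatic): no H
  Total hydrogens = 10.
Molecular formula: C9H10BrNO4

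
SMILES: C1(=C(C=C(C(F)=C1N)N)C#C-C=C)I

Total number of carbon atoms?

The symbol for carbon appears 10 times in the SMILES.

10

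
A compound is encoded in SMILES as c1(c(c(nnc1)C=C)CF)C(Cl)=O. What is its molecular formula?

C8H6ClFN2O

Heavy atoms from the SMILES: 8 C, 1 Cl, 1 F, 2 N, 1 O.
Implicit hydrogens by atom environment:
  3 × C (aromatic): no H
  2 × C: 2 H each → 4
  2 × N (aromatic): no H
  1 × C (aromatic): 1 H
  1 × C: 1 H
  1 × C: no H
  1 × Cl: no H
  1 × F: no H
  1 × O: no H
  Total hydrogens = 6.
Molecular formula: C8H6ClFN2O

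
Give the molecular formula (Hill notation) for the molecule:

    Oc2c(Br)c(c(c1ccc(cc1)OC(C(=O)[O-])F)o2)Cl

C12H6BrClFO5-

Heavy atoms from the SMILES: 1 Br, 12 C, 1 Cl, 1 F, 5 O.
Implicit hydrogens by atom environment:
  6 × C (aromatic): no H
  4 × C (aromatic): 1 H each → 4
  2 × O: no H
  1 × Br: no H
  1 × C: 1 H
  1 × C: no H
  1 × Cl: no H
  1 × F: no H
  1 × O: 1 H
  1 × O (aromatic): no H
  1 × O (charge -1): no H
  Total hydrogens = 6.
Net charge -1.
Molecular formula: C12H6BrClFO5-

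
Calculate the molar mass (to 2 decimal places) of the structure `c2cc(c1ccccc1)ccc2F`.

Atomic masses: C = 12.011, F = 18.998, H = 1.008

172.20

Molecular formula: C12H9F.
M = 12×12.011 + 1×18.998 + 9×1.008 = 172.20 g/mol.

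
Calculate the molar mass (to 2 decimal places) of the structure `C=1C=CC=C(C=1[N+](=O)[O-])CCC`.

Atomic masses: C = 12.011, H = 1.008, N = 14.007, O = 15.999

165.19

Molecular formula: C9H11NO2.
M = 9×12.011 + 11×1.008 + 1×14.007 + 2×15.999 = 165.19 g/mol.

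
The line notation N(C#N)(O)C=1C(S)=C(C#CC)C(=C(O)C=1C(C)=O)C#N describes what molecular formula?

C13H9N3O3S

Heavy atoms from the SMILES: 13 C, 3 N, 3 O, 1 S.
Implicit hydrogens by atom environment:
  6 × C (aromatic): no H
  5 × C: no H
  3 × N: no H
  2 × C: 3 H each → 6
  2 × O: 1 H each → 2
  1 × O: no H
  1 × S: 1 H
  Total hydrogens = 9.
Molecular formula: C13H9N3O3S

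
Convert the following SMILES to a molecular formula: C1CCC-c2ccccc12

C10H12

Heavy atoms from the SMILES: 10 C.
Implicit hydrogens by atom environment:
  4 × C: 2 H each → 8
  4 × C (aromatic): 1 H each → 4
  2 × C (aromatic): no H
  Total hydrogens = 12.
Molecular formula: C10H12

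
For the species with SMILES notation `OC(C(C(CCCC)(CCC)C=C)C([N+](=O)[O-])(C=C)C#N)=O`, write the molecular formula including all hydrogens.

C16H24N2O4

Heavy atoms from the SMILES: 16 C, 2 N, 4 O.
Implicit hydrogens by atom environment:
  7 × C: 2 H each → 14
  4 × C: no H
  3 × C: 1 H each → 3
  2 × C: 3 H each → 6
  2 × O: no H
  1 × N: no H
  1 × N (charge +1): no H
  1 × O: 1 H
  1 × O (charge -1): no H
  Total hydrogens = 24.
Molecular formula: C16H24N2O4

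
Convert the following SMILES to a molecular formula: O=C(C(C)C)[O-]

Heavy atoms from the SMILES: 4 C, 2 O.
Implicit hydrogens by atom environment:
  2 × C: 3 H each → 6
  1 × C: 1 H
  1 × C: no H
  1 × O: no H
  1 × O (charge -1): no H
  Total hydrogens = 7.
Net charge -1.
Molecular formula: C4H7O2-

C4H7O2-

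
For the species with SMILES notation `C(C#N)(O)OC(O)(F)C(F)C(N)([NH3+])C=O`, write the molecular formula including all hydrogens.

C6H10F2N3O4+

Heavy atoms from the SMILES: 6 C, 2 F, 3 N, 4 O.
Implicit hydrogens by atom environment:
  3 × C: 1 H each → 3
  3 × C: no H
  2 × F: no H
  2 × O: 1 H each → 2
  2 × O: no H
  1 × N (charge +1): 3 H
  1 × N: 2 H
  1 × N: no H
  Total hydrogens = 10.
Net charge +1.
Molecular formula: C6H10F2N3O4+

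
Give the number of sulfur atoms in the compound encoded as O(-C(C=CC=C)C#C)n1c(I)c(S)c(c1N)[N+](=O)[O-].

1

The symbol for sulfur appears 1 time in the SMILES.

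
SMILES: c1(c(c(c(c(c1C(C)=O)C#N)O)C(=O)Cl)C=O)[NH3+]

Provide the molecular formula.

C11H8ClN2O4+

Heavy atoms from the SMILES: 11 C, 1 Cl, 2 N, 4 O.
Implicit hydrogens by atom environment:
  6 × C (aromatic): no H
  3 × C: no H
  3 × O: no H
  1 × C: 3 H
  1 × C: 1 H
  1 × Cl: no H
  1 × N (charge +1): 3 H
  1 × N: no H
  1 × O: 1 H
  Total hydrogens = 8.
Net charge +1.
Molecular formula: C11H8ClN2O4+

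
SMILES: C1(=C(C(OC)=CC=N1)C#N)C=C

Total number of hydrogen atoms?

Hydrogens are implicit in SMILES; fill each atom to its normal valence:
  3 × C (aromatic): no H
  2 × C (aromatic): 1 H each → 2
  1 × C: 3 H
  1 × C: 2 H
  1 × C: 1 H
  1 × C: no H
  1 × N (aromatic): no H
  1 × N: no H
  1 × O: no H
  Total hydrogens = 8.

8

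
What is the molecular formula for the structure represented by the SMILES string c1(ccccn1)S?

Heavy atoms from the SMILES: 5 C, 1 N, 1 S.
Implicit hydrogens by atom environment:
  4 × C (aromatic): 1 H each → 4
  1 × C (aromatic): no H
  1 × N (aromatic): no H
  1 × S: 1 H
  Total hydrogens = 5.
Molecular formula: C5H5NS

C5H5NS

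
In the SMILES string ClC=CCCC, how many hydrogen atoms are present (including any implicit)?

9

Hydrogens are implicit in SMILES; fill each atom to its normal valence:
  2 × C: 2 H each → 4
  2 × C: 1 H each → 2
  1 × C: 3 H
  1 × Cl: no H
  Total hydrogens = 9.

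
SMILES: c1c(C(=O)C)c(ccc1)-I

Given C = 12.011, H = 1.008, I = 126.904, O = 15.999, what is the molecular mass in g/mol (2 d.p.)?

246.05

Molecular formula: C8H7IO.
M = 8×12.011 + 7×1.008 + 1×126.904 + 1×15.999 = 246.05 g/mol.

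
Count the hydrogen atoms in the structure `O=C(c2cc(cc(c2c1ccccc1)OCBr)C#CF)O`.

10

Hydrogens are implicit in SMILES; fill each atom to its normal valence:
  7 × C (aromatic): 1 H each → 7
  5 × C (aromatic): no H
  3 × C: no H
  2 × O: no H
  1 × Br: no H
  1 × C: 2 H
  1 × F: no H
  1 × O: 1 H
  Total hydrogens = 10.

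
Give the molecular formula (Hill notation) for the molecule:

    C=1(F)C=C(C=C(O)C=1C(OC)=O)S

C8H7FO3S

Heavy atoms from the SMILES: 8 C, 1 F, 3 O, 1 S.
Implicit hydrogens by atom environment:
  4 × C (aromatic): no H
  2 × C (aromatic): 1 H each → 2
  2 × O: no H
  1 × C: 3 H
  1 × C: no H
  1 × F: no H
  1 × O: 1 H
  1 × S: 1 H
  Total hydrogens = 7.
Molecular formula: C8H7FO3S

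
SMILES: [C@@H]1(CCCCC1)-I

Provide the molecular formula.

Heavy atoms from the SMILES: 6 C, 1 I.
Implicit hydrogens by atom environment:
  5 × C: 2 H each → 10
  1 × C: 1 H
  1 × I: no H
  Total hydrogens = 11.
Molecular formula: C6H11I

C6H11I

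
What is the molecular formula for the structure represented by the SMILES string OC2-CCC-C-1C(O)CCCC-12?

Heavy atoms from the SMILES: 10 C, 2 O.
Implicit hydrogens by atom environment:
  6 × C: 2 H each → 12
  4 × C: 1 H each → 4
  2 × O: 1 H each → 2
  Total hydrogens = 18.
Molecular formula: C10H18O2

C10H18O2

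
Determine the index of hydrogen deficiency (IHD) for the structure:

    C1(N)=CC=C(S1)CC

3

Molecular formula from the SMILES: C6H9NS.
DoU = (2C + 2 + N − H − X)/2 = (2·6 + 2 + 1 − 9 − 0)/2 = 6/2 = 3.
(Structurally: 1 ring(s) + 2 π bond(s) = 3.)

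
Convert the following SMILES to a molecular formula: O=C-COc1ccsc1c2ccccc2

C12H10O2S

Heavy atoms from the SMILES: 12 C, 2 O, 1 S.
Implicit hydrogens by atom environment:
  7 × C (aromatic): 1 H each → 7
  3 × C (aromatic): no H
  2 × O: no H
  1 × C: 2 H
  1 × C: 1 H
  1 × S (aromatic): no H
  Total hydrogens = 10.
Molecular formula: C12H10O2S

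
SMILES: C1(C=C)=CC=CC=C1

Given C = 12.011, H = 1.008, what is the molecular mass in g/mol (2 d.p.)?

Molecular formula: C8H8.
M = 8×12.011 + 8×1.008 = 104.15 g/mol.

104.15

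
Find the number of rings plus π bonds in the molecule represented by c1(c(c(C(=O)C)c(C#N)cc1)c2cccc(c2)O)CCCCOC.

11

Molecular formula from the SMILES: C20H21NO3.
DoU = (2C + 2 + N − H − X)/2 = (2·20 + 2 + 1 − 21 − 0)/2 = 22/2 = 11.
(Structurally: 2 ring(s) + 9 π bond(s) = 11.)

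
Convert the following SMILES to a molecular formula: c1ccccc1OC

C7H8O

Heavy atoms from the SMILES: 7 C, 1 O.
Implicit hydrogens by atom environment:
  5 × C (aromatic): 1 H each → 5
  1 × C: 3 H
  1 × C (aromatic): no H
  1 × O: no H
  Total hydrogens = 8.
Molecular formula: C7H8O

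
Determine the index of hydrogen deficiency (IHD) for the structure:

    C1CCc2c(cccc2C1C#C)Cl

Molecular formula from the SMILES: C12H11Cl.
DoU = (2C + 2 + N − H − X)/2 = (2·12 + 2 + 0 − 11 − 1)/2 = 14/2 = 7.
(Structurally: 2 ring(s) + 5 π bond(s) = 7.)

7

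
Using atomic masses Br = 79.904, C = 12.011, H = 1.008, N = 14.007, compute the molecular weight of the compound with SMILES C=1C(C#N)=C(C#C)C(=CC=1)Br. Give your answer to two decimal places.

206.04

Molecular formula: C9H4BrN.
M = 1×79.904 + 9×12.011 + 4×1.008 + 1×14.007 = 206.04 g/mol.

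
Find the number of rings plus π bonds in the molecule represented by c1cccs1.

3

Molecular formula from the SMILES: C4H4S.
DoU = (2C + 2 + N − H − X)/2 = (2·4 + 2 + 0 − 4 − 0)/2 = 6/2 = 3.
(Structurally: 1 ring(s) + 2 π bond(s) = 3.)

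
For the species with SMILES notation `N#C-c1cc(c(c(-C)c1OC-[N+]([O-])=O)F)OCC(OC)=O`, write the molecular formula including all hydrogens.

C12H11FN2O6

Heavy atoms from the SMILES: 12 C, 1 F, 2 N, 6 O.
Implicit hydrogens by atom environment:
  5 × C (aromatic): no H
  5 × O: no H
  2 × C: 3 H each → 6
  2 × C: 2 H each → 4
  2 × C: no H
  1 × C (aromatic): 1 H
  1 × F: no H
  1 × N: no H
  1 × N (charge +1): no H
  1 × O (charge -1): no H
  Total hydrogens = 11.
Molecular formula: C12H11FN2O6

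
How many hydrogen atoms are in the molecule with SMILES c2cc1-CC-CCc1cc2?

12

Hydrogens are implicit in SMILES; fill each atom to its normal valence:
  4 × C: 2 H each → 8
  4 × C (aromatic): 1 H each → 4
  2 × C (aromatic): no H
  Total hydrogens = 12.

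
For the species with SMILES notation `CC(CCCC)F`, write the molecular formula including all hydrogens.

Heavy atoms from the SMILES: 6 C, 1 F.
Implicit hydrogens by atom environment:
  3 × C: 2 H each → 6
  2 × C: 3 H each → 6
  1 × C: 1 H
  1 × F: no H
  Total hydrogens = 13.
Molecular formula: C6H13F

C6H13F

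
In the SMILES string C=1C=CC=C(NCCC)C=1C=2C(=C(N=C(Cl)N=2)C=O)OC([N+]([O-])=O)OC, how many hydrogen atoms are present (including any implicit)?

Hydrogens are implicit in SMILES; fill each atom to its normal valence:
  6 × C (aromatic): no H
  4 × C (aromatic): 1 H each → 4
  4 × O: no H
  2 × C: 3 H each → 6
  2 × C: 2 H each → 4
  2 × C: 1 H each → 2
  2 × N (aromatic): no H
  1 × Cl: no H
  1 × N: 1 H
  1 × N (charge +1): no H
  1 × O (charge -1): no H
  Total hydrogens = 17.

17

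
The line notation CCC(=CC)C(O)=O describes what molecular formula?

C6H10O2

Heavy atoms from the SMILES: 6 C, 2 O.
Implicit hydrogens by atom environment:
  2 × C: 3 H each → 6
  2 × C: no H
  1 × C: 2 H
  1 × C: 1 H
  1 × O: 1 H
  1 × O: no H
  Total hydrogens = 10.
Molecular formula: C6H10O2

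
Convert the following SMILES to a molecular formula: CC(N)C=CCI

C5H10IN

Heavy atoms from the SMILES: 5 C, 1 I, 1 N.
Implicit hydrogens by atom environment:
  3 × C: 1 H each → 3
  1 × C: 3 H
  1 × C: 2 H
  1 × I: no H
  1 × N: 2 H
  Total hydrogens = 10.
Molecular formula: C5H10IN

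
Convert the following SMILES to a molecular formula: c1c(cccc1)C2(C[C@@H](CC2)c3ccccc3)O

C17H18O

Heavy atoms from the SMILES: 17 C, 1 O.
Implicit hydrogens by atom environment:
  10 × C (aromatic): 1 H each → 10
  3 × C: 2 H each → 6
  2 × C (aromatic): no H
  1 × C: 1 H
  1 × C: no H
  1 × O: 1 H
  Total hydrogens = 18.
Molecular formula: C17H18O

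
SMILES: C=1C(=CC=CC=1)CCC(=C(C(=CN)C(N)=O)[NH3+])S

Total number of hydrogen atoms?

Hydrogens are implicit in SMILES; fill each atom to its normal valence:
  5 × C (aromatic): 1 H each → 5
  4 × C: no H
  2 × C: 2 H each → 4
  2 × N: 2 H each → 4
  1 × C: 1 H
  1 × C (aromatic): no H
  1 × N (charge +1): 3 H
  1 × O: no H
  1 × S: 1 H
  Total hydrogens = 18.

18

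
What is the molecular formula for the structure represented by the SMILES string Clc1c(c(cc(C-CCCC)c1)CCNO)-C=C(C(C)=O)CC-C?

Heavy atoms from the SMILES: 20 C, 1 Cl, 1 N, 2 O.
Implicit hydrogens by atom environment:
  8 × C: 2 H each → 16
  4 × C (aromatic): no H
  3 × C: 3 H each → 9
  2 × C (aromatic): 1 H each → 2
  2 × C: no H
  1 × C: 1 H
  1 × Cl: no H
  1 × N: 1 H
  1 × O: 1 H
  1 × O: no H
  Total hydrogens = 30.
Molecular formula: C20H30ClNO2

C20H30ClNO2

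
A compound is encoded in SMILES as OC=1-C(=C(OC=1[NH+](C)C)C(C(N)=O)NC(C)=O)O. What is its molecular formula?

Heavy atoms from the SMILES: 10 C, 3 N, 5 O.
Implicit hydrogens by atom environment:
  4 × C (aromatic): no H
  3 × C: 3 H each → 9
  2 × C: no H
  2 × O: 1 H each → 2
  2 × O: no H
  1 × C: 1 H
  1 × N: 2 H
  1 × N (charge +1): 1 H
  1 × N: 1 H
  1 × O (aromatic): no H
  Total hydrogens = 16.
Net charge +1.
Molecular formula: C10H16N3O5+

C10H16N3O5+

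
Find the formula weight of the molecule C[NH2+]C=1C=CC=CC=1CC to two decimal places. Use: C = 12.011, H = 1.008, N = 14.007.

136.22

Molecular formula: C9H14N+.
M = 9×12.011 + 14×1.008 + 1×14.007 = 136.22 g/mol.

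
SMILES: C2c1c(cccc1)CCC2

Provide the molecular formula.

C10H12

Heavy atoms from the SMILES: 10 C.
Implicit hydrogens by atom environment:
  4 × C: 2 H each → 8
  4 × C (aromatic): 1 H each → 4
  2 × C (aromatic): no H
  Total hydrogens = 12.
Molecular formula: C10H12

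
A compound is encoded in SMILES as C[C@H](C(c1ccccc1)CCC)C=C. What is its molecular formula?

C14H20

Heavy atoms from the SMILES: 14 C.
Implicit hydrogens by atom environment:
  5 × C (aromatic): 1 H each → 5
  3 × C: 2 H each → 6
  3 × C: 1 H each → 3
  2 × C: 3 H each → 6
  1 × C (aromatic): no H
  Total hydrogens = 20.
Molecular formula: C14H20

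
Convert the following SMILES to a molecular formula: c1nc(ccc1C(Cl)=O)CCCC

C10H12ClNO

Heavy atoms from the SMILES: 10 C, 1 Cl, 1 N, 1 O.
Implicit hydrogens by atom environment:
  3 × C: 2 H each → 6
  3 × C (aromatic): 1 H each → 3
  2 × C (aromatic): no H
  1 × C: 3 H
  1 × C: no H
  1 × Cl: no H
  1 × N (aromatic): no H
  1 × O: no H
  Total hydrogens = 12.
Molecular formula: C10H12ClNO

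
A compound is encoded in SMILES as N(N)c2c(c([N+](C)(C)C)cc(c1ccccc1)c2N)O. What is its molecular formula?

C15H21N4O+

Heavy atoms from the SMILES: 15 C, 4 N, 1 O.
Implicit hydrogens by atom environment:
  6 × C (aromatic): 1 H each → 6
  6 × C (aromatic): no H
  3 × C: 3 H each → 9
  2 × N: 2 H each → 4
  1 × N: 1 H
  1 × N (charge +1): no H
  1 × O: 1 H
  Total hydrogens = 21.
Net charge +1.
Molecular formula: C15H21N4O+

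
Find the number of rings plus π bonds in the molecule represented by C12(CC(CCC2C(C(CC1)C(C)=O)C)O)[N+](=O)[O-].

Molecular formula from the SMILES: C13H21NO4.
DoU = (2C + 2 + N − H − X)/2 = (2·13 + 2 + 1 − 21 − 0)/2 = 8/2 = 4.
(Structurally: 2 ring(s) + 2 π bond(s) = 4.)

4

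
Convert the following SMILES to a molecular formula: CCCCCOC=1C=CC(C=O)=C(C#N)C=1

C13H15NO2

Heavy atoms from the SMILES: 13 C, 1 N, 2 O.
Implicit hydrogens by atom environment:
  4 × C: 2 H each → 8
  3 × C (aromatic): 1 H each → 3
  3 × C (aromatic): no H
  2 × O: no H
  1 × C: 3 H
  1 × C: 1 H
  1 × C: no H
  1 × N: no H
  Total hydrogens = 15.
Molecular formula: C13H15NO2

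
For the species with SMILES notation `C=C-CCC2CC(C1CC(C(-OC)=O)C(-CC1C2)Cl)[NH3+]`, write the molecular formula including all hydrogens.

C16H27ClNO2+

Heavy atoms from the SMILES: 16 C, 1 Cl, 1 N, 2 O.
Implicit hydrogens by atom environment:
  7 × C: 2 H each → 14
  7 × C: 1 H each → 7
  2 × O: no H
  1 × C: 3 H
  1 × C: no H
  1 × Cl: no H
  1 × N (charge +1): 3 H
  Total hydrogens = 27.
Net charge +1.
Molecular formula: C16H27ClNO2+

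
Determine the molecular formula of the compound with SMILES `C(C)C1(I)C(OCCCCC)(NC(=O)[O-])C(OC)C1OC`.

Heavy atoms from the SMILES: 14 C, 1 I, 1 N, 5 O.
Implicit hydrogens by atom environment:
  5 × C: 2 H each → 10
  4 × C: 3 H each → 12
  4 × O: no H
  3 × C: no H
  2 × C: 1 H each → 2
  1 × I: no H
  1 × N: 1 H
  1 × O (charge -1): no H
  Total hydrogens = 25.
Net charge -1.
Molecular formula: C14H25INO5-

C14H25INO5-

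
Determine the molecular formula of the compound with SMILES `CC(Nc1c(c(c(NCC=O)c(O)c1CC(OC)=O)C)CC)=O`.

Heavy atoms from the SMILES: 16 C, 2 N, 5 O.
Implicit hydrogens by atom environment:
  6 × C (aromatic): no H
  4 × C: 3 H each → 12
  4 × O: no H
  3 × C: 2 H each → 6
  2 × C: no H
  2 × N: 1 H each → 2
  1 × C: 1 H
  1 × O: 1 H
  Total hydrogens = 22.
Molecular formula: C16H22N2O5

C16H22N2O5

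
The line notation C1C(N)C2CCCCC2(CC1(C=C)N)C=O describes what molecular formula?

Heavy atoms from the SMILES: 13 C, 2 N, 1 O.
Implicit hydrogens by atom environment:
  7 × C: 2 H each → 14
  4 × C: 1 H each → 4
  2 × C: no H
  2 × N: 2 H each → 4
  1 × O: no H
  Total hydrogens = 22.
Molecular formula: C13H22N2O

C13H22N2O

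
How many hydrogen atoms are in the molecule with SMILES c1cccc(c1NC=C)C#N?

Hydrogens are implicit in SMILES; fill each atom to its normal valence:
  4 × C (aromatic): 1 H each → 4
  2 × C (aromatic): no H
  1 × C: 2 H
  1 × C: 1 H
  1 × C: no H
  1 × N: 1 H
  1 × N: no H
  Total hydrogens = 8.

8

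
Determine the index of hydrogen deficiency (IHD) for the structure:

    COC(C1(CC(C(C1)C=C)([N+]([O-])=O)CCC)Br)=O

4

Molecular formula from the SMILES: C12H18BrNO4.
DoU = (2C + 2 + N − H − X)/2 = (2·12 + 2 + 1 − 18 − 1)/2 = 8/2 = 4.
(Structurally: 1 ring(s) + 3 π bond(s) = 4.)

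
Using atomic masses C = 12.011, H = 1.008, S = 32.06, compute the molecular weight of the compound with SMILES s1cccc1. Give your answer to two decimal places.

Molecular formula: C4H4S.
M = 4×12.011 + 4×1.008 + 1×32.06 = 84.14 g/mol.

84.14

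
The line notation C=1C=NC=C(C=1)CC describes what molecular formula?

C7H9N

Heavy atoms from the SMILES: 7 C, 1 N.
Implicit hydrogens by atom environment:
  4 × C (aromatic): 1 H each → 4
  1 × C: 3 H
  1 × C: 2 H
  1 × C (aromatic): no H
  1 × N (aromatic): no H
  Total hydrogens = 9.
Molecular formula: C7H9N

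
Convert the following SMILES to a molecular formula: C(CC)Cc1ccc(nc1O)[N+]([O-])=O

C9H12N2O3

Heavy atoms from the SMILES: 9 C, 2 N, 3 O.
Implicit hydrogens by atom environment:
  3 × C: 2 H each → 6
  3 × C (aromatic): no H
  2 × C (aromatic): 1 H each → 2
  1 × C: 3 H
  1 × N (aromatic): no H
  1 × N (charge +1): no H
  1 × O: 1 H
  1 × O: no H
  1 × O (charge -1): no H
  Total hydrogens = 12.
Molecular formula: C9H12N2O3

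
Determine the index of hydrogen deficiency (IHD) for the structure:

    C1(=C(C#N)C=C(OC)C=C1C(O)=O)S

Molecular formula from the SMILES: C9H7NO3S.
DoU = (2C + 2 + N − H − X)/2 = (2·9 + 2 + 1 − 7 − 0)/2 = 14/2 = 7.
(Structurally: 1 ring(s) + 6 π bond(s) = 7.)

7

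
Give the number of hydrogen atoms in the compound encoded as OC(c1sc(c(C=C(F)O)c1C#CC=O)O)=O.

Hydrogens are implicit in SMILES; fill each atom to its normal valence:
  4 × C (aromatic): no H
  4 × C: no H
  3 × O: 1 H each → 3
  2 × C: 1 H each → 2
  2 × O: no H
  1 × F: no H
  1 × S (aromatic): no H
  Total hydrogens = 5.

5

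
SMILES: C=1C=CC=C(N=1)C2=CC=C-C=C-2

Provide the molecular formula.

Heavy atoms from the SMILES: 11 C, 1 N.
Implicit hydrogens by atom environment:
  9 × C (aromatic): 1 H each → 9
  2 × C (aromatic): no H
  1 × N (aromatic): no H
  Total hydrogens = 9.
Molecular formula: C11H9N

C11H9N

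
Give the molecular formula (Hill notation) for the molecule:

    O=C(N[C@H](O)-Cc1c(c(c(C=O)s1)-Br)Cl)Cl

C8H6BrCl2NO3S

Heavy atoms from the SMILES: 1 Br, 8 C, 2 Cl, 1 N, 3 O, 1 S.
Implicit hydrogens by atom environment:
  4 × C (aromatic): no H
  2 × C: 1 H each → 2
  2 × Cl: no H
  2 × O: no H
  1 × Br: no H
  1 × C: 2 H
  1 × C: no H
  1 × N: 1 H
  1 × O: 1 H
  1 × S (aromatic): no H
  Total hydrogens = 6.
Molecular formula: C8H6BrCl2NO3S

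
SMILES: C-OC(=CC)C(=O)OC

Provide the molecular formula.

C6H10O3

Heavy atoms from the SMILES: 6 C, 3 O.
Implicit hydrogens by atom environment:
  3 × C: 3 H each → 9
  3 × O: no H
  2 × C: no H
  1 × C: 1 H
  Total hydrogens = 10.
Molecular formula: C6H10O3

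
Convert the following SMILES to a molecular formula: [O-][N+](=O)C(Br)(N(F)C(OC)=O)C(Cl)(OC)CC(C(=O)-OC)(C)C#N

Heavy atoms from the SMILES: 1 Br, 11 C, 1 Cl, 1 F, 3 N, 7 O.
Implicit hydrogens by atom environment:
  6 × C: no H
  6 × O: no H
  4 × C: 3 H each → 12
  2 × N: no H
  1 × Br: no H
  1 × C: 2 H
  1 × Cl: no H
  1 × F: no H
  1 × N (charge +1): no H
  1 × O (charge -1): no H
  Total hydrogens = 14.
Molecular formula: C11H14BrClFN3O7

C11H14BrClFN3O7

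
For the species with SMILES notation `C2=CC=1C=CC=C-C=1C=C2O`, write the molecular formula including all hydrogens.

Heavy atoms from the SMILES: 10 C, 1 O.
Implicit hydrogens by atom environment:
  7 × C (aromatic): 1 H each → 7
  3 × C (aromatic): no H
  1 × O: 1 H
  Total hydrogens = 8.
Molecular formula: C10H8O

C10H8O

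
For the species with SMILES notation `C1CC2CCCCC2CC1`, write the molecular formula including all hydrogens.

C10H18

Heavy atoms from the SMILES: 10 C.
Implicit hydrogens by atom environment:
  8 × C: 2 H each → 16
  2 × C: 1 H each → 2
  Total hydrogens = 18.
Molecular formula: C10H18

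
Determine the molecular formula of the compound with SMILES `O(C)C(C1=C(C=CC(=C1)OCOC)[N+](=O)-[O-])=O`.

Heavy atoms from the SMILES: 10 C, 1 N, 6 O.
Implicit hydrogens by atom environment:
  5 × O: no H
  3 × C (aromatic): 1 H each → 3
  3 × C (aromatic): no H
  2 × C: 3 H each → 6
  1 × C: 2 H
  1 × C: no H
  1 × N (charge +1): no H
  1 × O (charge -1): no H
  Total hydrogens = 11.
Molecular formula: C10H11NO6

C10H11NO6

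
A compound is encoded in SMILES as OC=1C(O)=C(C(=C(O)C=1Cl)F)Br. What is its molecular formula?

Heavy atoms from the SMILES: 1 Br, 6 C, 1 Cl, 1 F, 3 O.
Implicit hydrogens by atom environment:
  6 × C (aromatic): no H
  3 × O: 1 H each → 3
  1 × Br: no H
  1 × Cl: no H
  1 × F: no H
  Total hydrogens = 3.
Molecular formula: C6H3BrClFO3

C6H3BrClFO3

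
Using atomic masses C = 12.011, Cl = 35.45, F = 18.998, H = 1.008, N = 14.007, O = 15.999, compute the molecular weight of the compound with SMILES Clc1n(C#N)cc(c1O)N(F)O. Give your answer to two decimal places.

Molecular formula: C5H3ClFN3O2.
M = 5×12.011 + 1×35.45 + 1×18.998 + 3×1.008 + 3×14.007 + 2×15.999 = 191.55 g/mol.

191.55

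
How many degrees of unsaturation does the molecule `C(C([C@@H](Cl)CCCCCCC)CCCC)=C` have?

Molecular formula from the SMILES: C15H29Cl.
DoU = (2C + 2 + N − H − X)/2 = (2·15 + 2 + 0 − 29 − 1)/2 = 2/2 = 1.
(Structurally: 0 ring(s) + 1 π bond(s) = 1.)

1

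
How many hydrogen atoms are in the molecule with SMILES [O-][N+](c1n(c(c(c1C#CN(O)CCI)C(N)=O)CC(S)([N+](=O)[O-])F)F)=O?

10

Hydrogens are implicit in SMILES; fill each atom to its normal valence:
  4 × C (aromatic): no H
  4 × C: no H
  3 × C: 2 H each → 6
  3 × O: no H
  2 × F: no H
  2 × N (charge +1): no H
  2 × O (charge -1): no H
  1 × I: no H
  1 × N: 2 H
  1 × N (aromatic): no H
  1 × N: no H
  1 × O: 1 H
  1 × S: 1 H
  Total hydrogens = 10.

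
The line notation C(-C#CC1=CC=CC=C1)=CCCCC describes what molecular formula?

C14H16

Heavy atoms from the SMILES: 14 C.
Implicit hydrogens by atom environment:
  5 × C (aromatic): 1 H each → 5
  3 × C: 2 H each → 6
  2 × C: 1 H each → 2
  2 × C: no H
  1 × C: 3 H
  1 × C (aromatic): no H
  Total hydrogens = 16.
Molecular formula: C14H16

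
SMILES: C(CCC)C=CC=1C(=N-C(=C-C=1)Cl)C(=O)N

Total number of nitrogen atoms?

2

The symbol for nitrogen appears 2 times in the SMILES.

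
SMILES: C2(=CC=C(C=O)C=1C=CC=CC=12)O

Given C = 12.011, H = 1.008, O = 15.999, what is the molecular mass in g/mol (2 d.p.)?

Molecular formula: C11H8O2.
M = 11×12.011 + 8×1.008 + 2×15.999 = 172.18 g/mol.

172.18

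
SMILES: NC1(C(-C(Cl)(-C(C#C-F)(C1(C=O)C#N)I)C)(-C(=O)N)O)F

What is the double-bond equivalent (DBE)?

Molecular formula from the SMILES: C11H9ClF2IN3O3.
DoU = (2C + 2 + N − H − X)/2 = (2·11 + 2 + 3 − 9 − 4)/2 = 14/2 = 7.
(Structurally: 1 ring(s) + 6 π bond(s) = 7.)

7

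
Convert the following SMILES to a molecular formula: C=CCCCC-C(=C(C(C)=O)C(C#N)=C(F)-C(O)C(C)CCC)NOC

Heavy atoms from the SMILES: 20 C, 1 F, 2 N, 3 O.
Implicit hydrogens by atom environment:
  7 × C: 2 H each → 14
  6 × C: no H
  4 × C: 3 H each → 12
  3 × C: 1 H each → 3
  2 × O: no H
  1 × F: no H
  1 × N: 1 H
  1 × N: no H
  1 × O: 1 H
  Total hydrogens = 31.
Molecular formula: C20H31FN2O3

C20H31FN2O3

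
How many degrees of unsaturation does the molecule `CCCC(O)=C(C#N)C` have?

3

Molecular formula from the SMILES: C7H11NO.
DoU = (2C + 2 + N − H − X)/2 = (2·7 + 2 + 1 − 11 − 0)/2 = 6/2 = 3.
(Structurally: 0 ring(s) + 3 π bond(s) = 3.)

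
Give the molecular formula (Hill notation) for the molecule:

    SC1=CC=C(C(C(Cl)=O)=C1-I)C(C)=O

C9H6ClIO2S

Heavy atoms from the SMILES: 9 C, 1 Cl, 1 I, 2 O, 1 S.
Implicit hydrogens by atom environment:
  4 × C (aromatic): no H
  2 × C (aromatic): 1 H each → 2
  2 × C: no H
  2 × O: no H
  1 × C: 3 H
  1 × Cl: no H
  1 × I: no H
  1 × S: 1 H
  Total hydrogens = 6.
Molecular formula: C9H6ClIO2S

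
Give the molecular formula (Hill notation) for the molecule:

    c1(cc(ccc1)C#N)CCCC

C11H13N

Heavy atoms from the SMILES: 11 C, 1 N.
Implicit hydrogens by atom environment:
  4 × C (aromatic): 1 H each → 4
  3 × C: 2 H each → 6
  2 × C (aromatic): no H
  1 × C: 3 H
  1 × C: no H
  1 × N: no H
  Total hydrogens = 13.
Molecular formula: C11H13N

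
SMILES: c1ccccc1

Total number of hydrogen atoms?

Hydrogens are implicit in SMILES; fill each atom to its normal valence:
  6 × C (aromatic): 1 H each → 6
  Total hydrogens = 6.

6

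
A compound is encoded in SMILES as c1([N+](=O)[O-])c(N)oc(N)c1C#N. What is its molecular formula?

Heavy atoms from the SMILES: 5 C, 4 N, 3 O.
Implicit hydrogens by atom environment:
  4 × C (aromatic): no H
  2 × N: 2 H each → 4
  1 × C: no H
  1 × N: no H
  1 × N (charge +1): no H
  1 × O (aromatic): no H
  1 × O: no H
  1 × O (charge -1): no H
  Total hydrogens = 4.
Molecular formula: C5H4N4O3

C5H4N4O3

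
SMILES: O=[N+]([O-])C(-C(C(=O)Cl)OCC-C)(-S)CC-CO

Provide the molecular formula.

Heavy atoms from the SMILES: 9 C, 1 Cl, 1 N, 5 O, 1 S.
Implicit hydrogens by atom environment:
  5 × C: 2 H each → 10
  3 × O: no H
  2 × C: no H
  1 × C: 3 H
  1 × C: 1 H
  1 × Cl: no H
  1 × N (charge +1): no H
  1 × O: 1 H
  1 × O (charge -1): no H
  1 × S: 1 H
  Total hydrogens = 16.
Molecular formula: C9H16ClNO5S

C9H16ClNO5S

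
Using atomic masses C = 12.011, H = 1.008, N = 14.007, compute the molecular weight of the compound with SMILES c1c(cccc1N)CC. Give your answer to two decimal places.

121.18

Molecular formula: C8H11N.
M = 8×12.011 + 11×1.008 + 1×14.007 = 121.18 g/mol.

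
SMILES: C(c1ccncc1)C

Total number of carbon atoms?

7

The symbol for carbon appears 7 times in the SMILES. Lowercase c denotes aromatic carbon and counts toward C.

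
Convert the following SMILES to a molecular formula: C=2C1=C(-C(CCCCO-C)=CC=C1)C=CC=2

C15H18O

Heavy atoms from the SMILES: 15 C, 1 O.
Implicit hydrogens by atom environment:
  7 × C (aromatic): 1 H each → 7
  4 × C: 2 H each → 8
  3 × C (aromatic): no H
  1 × C: 3 H
  1 × O: no H
  Total hydrogens = 18.
Molecular formula: C15H18O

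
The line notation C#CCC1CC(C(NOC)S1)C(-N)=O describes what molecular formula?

Heavy atoms from the SMILES: 9 C, 2 N, 2 O, 1 S.
Implicit hydrogens by atom environment:
  4 × C: 1 H each → 4
  2 × C: 2 H each → 4
  2 × C: no H
  2 × O: no H
  1 × C: 3 H
  1 × N: 2 H
  1 × N: 1 H
  1 × S: no H
  Total hydrogens = 14.
Molecular formula: C9H14N2O2S

C9H14N2O2S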